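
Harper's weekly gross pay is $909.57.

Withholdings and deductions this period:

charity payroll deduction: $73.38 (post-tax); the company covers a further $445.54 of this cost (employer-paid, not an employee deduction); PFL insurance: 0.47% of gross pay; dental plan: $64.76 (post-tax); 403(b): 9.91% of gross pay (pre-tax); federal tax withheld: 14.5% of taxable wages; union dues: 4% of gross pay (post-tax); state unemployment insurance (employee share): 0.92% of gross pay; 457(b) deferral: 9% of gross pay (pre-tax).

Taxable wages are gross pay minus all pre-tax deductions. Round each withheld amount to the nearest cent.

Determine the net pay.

$443.46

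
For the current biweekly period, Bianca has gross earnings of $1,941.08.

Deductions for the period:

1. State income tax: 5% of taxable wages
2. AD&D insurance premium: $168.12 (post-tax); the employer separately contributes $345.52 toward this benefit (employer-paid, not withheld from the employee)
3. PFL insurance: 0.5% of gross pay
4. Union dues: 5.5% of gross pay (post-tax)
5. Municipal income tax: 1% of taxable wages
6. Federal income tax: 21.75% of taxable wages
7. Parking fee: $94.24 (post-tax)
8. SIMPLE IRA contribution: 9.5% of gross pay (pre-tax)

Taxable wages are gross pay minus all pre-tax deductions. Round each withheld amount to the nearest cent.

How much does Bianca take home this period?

$890.37

SIMPLE IRA contribution: $1,941.08 × 0.095 = $184.40
Taxable wages = $1,941.08 − $184.40 = $1,756.68
Municipal income tax: $1,756.68 × 0.01 = $17.57
State income tax: $1,756.68 × 0.05 = $87.83
Federal income tax: $1,756.68 × 0.2175 = $382.08
PFL insurance: $1,941.08 × 0.005 = $9.71
AD&D insurance premium: $168.12
Union dues: $1,941.08 × 0.055 = $106.76
Parking fee: $94.24
(Employer's $345.52 toward AD&D insurance premium is not withheld from the employee.)
Total deductions = $184.40 + $17.57 + $87.83 + $382.08 + $9.71 + $168.12 + $106.76 + $94.24 = $1,050.71
Net pay = $1,941.08 − $1,050.71 = $890.37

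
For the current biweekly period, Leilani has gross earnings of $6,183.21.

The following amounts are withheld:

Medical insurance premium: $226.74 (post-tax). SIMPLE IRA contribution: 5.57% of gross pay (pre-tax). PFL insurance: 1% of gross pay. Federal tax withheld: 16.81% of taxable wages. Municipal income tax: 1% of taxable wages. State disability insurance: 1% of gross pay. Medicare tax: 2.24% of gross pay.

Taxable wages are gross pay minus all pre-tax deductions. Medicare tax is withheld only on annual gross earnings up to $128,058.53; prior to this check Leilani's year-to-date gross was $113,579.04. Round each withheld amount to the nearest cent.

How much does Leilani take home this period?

SIMPLE IRA contribution: $6,183.21 × 0.0557 = $344.40
Taxable wages = $6,183.21 − $344.40 = $5,838.81
Federal tax withheld: $5,838.81 × 0.1681 = $981.50
Municipal income tax: $5,838.81 × 0.01 = $58.39
Medicare tax: cap not yet reached, full $6,183.21 is subject → $6,183.21 × 0.0224 = $138.50
PFL insurance: $6,183.21 × 0.01 = $61.83
State disability insurance: $6,183.21 × 0.01 = $61.83
Medical insurance premium: $226.74
Total deductions = $344.40 + $981.50 + $58.39 + $138.50 + $61.83 + $61.83 + $226.74 = $1,873.19
Net pay = $6,183.21 − $1,873.19 = $4,310.02

$4,310.02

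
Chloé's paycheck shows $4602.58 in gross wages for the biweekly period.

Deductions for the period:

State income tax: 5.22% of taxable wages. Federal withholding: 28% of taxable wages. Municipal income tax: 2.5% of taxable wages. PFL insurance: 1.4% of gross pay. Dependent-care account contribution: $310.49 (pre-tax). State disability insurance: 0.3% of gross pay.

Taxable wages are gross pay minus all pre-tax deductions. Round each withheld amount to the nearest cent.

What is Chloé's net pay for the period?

Dependent-care account contribution: $310.49
Taxable wages = $4602.58 − $310.49 = $4292.09
Federal withholding: $4292.09 × 0.28 = $1201.79
State income tax: $4292.09 × 0.0522 = $224.05
Municipal income tax: $4292.09 × 0.025 = $107.30
State disability insurance: $4602.58 × 0.003 = $13.81
PFL insurance: $4602.58 × 0.014 = $64.44
Total deductions = $310.49 + $1201.79 + $224.05 + $107.30 + $13.81 + $64.44 = $1921.88
Net pay = $4602.58 − $1921.88 = $2680.70

$2680.70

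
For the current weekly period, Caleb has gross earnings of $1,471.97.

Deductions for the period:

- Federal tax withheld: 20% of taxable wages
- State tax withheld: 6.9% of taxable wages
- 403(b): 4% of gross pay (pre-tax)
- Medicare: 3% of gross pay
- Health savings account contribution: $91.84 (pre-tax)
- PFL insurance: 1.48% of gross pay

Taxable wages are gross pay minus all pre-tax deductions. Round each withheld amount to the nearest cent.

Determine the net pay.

$899.88

403(b): $1,471.97 × 0.04 = $58.88
Health savings account contribution: $91.84
Pre-tax total = $58.88 + $91.84 = $150.72
Taxable wages = $1,471.97 − $150.72 = $1,321.25
State tax withheld: $1,321.25 × 0.069 = $91.17
Federal tax withheld: $1,321.25 × 0.2 = $264.25
Medicare: $1,471.97 × 0.03 = $44.16
PFL insurance: $1,471.97 × 0.0148 = $21.79
Total deductions = $58.88 + $91.84 + $91.17 + $264.25 + $44.16 + $21.79 = $572.09
Net pay = $1,471.97 − $572.09 = $899.88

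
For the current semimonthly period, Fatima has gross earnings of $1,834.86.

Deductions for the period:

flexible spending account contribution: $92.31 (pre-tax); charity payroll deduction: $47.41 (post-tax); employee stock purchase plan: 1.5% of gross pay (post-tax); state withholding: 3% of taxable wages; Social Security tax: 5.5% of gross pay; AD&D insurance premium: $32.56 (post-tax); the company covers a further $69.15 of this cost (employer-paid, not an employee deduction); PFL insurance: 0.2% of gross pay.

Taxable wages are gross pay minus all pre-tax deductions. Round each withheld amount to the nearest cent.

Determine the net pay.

$1,478.19

Flexible spending account contribution: $92.31
Taxable wages = $1,834.86 − $92.31 = $1,742.55
State withholding: $1,742.55 × 0.03 = $52.28
Social Security tax: $1,834.86 × 0.055 = $100.92
PFL insurance: $1,834.86 × 0.002 = $3.67
Charity payroll deduction: $47.41
Employee stock purchase plan: $1,834.86 × 0.015 = $27.52
AD&D insurance premium: $32.56
(Employer's $69.15 toward AD&D insurance premium is not withheld from the employee.)
Total deductions = $92.31 + $52.28 + $100.92 + $3.67 + $47.41 + $27.52 + $32.56 = $356.67
Net pay = $1,834.86 − $356.67 = $1,478.19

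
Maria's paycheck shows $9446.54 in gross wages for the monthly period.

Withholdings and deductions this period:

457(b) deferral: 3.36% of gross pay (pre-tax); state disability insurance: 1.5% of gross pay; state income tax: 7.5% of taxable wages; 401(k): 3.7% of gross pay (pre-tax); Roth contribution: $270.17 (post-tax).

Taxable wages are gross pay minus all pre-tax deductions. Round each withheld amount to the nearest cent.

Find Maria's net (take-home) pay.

401(k): $9446.54 × 0.037 = $349.52
457(b) deferral: $9446.54 × 0.0336 = $317.40
Pre-tax total = $349.52 + $317.40 = $666.92
Taxable wages = $9446.54 − $666.92 = $8779.62
State income tax: $8779.62 × 0.075 = $658.47
State disability insurance: $9446.54 × 0.015 = $141.70
Roth contribution: $270.17
Total deductions = $349.52 + $317.40 + $658.47 + $141.70 + $270.17 = $1737.26
Net pay = $9446.54 − $1737.26 = $7709.28

$7709.28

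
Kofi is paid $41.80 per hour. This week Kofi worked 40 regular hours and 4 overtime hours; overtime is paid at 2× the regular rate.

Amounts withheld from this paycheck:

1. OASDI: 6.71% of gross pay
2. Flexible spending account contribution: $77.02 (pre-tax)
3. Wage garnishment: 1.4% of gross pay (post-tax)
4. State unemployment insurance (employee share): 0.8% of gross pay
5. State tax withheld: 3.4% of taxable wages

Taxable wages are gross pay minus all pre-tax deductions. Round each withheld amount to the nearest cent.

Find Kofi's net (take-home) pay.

Regular pay: 40 × $41.80 = $1,672.00
Overtime pay: 4 × $41.80 × 2 = $334.40
Gross pay = $1,672.00 + $334.40 = $2,006.40
Flexible spending account contribution: $77.02
Taxable wages = $2,006.40 − $77.02 = $1,929.38
State tax withheld: $1,929.38 × 0.034 = $65.60
OASDI: $2,006.40 × 0.0671 = $134.63
State unemployment insurance (employee share): $2,006.40 × 0.008 = $16.05
Wage garnishment: $2,006.40 × 0.014 = $28.09
Total deductions = $77.02 + $65.60 + $134.63 + $16.05 + $28.09 = $321.39
Net pay = $2,006.40 − $321.39 = $1,685.01

$1,685.01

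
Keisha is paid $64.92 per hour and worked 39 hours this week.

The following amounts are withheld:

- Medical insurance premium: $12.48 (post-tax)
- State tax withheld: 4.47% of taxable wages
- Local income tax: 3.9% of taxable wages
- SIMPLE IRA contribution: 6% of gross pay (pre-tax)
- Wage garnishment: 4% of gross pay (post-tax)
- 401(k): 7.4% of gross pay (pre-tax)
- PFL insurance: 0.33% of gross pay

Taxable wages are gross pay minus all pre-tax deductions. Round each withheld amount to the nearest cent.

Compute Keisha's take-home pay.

Gross pay: 39 × $64.92 = $2,531.88
401(k): $2,531.88 × 0.074 = $187.36
SIMPLE IRA contribution: $2,531.88 × 0.06 = $151.91
Pre-tax total = $187.36 + $151.91 = $339.27
Taxable wages = $2,531.88 − $339.27 = $2,192.61
State tax withheld: $2,192.61 × 0.0447 = $98.01
Local income tax: $2,192.61 × 0.039 = $85.51
PFL insurance: $2,531.88 × 0.0033 = $8.36
Wage garnishment: $2,531.88 × 0.04 = $101.28
Medical insurance premium: $12.48
Total deductions = $187.36 + $151.91 + $98.01 + $85.51 + $8.36 + $101.28 + $12.48 = $644.91
Net pay = $2,531.88 − $644.91 = $1,886.97

$1,886.97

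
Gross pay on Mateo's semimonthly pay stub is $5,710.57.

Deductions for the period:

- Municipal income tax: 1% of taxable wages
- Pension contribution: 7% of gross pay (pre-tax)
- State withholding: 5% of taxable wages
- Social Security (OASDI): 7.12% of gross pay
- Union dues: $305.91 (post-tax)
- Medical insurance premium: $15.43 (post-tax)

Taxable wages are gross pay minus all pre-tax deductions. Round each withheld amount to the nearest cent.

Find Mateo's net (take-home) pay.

Pension contribution: $5,710.57 × 0.07 = $399.74
Taxable wages = $5,710.57 − $399.74 = $5,310.83
State withholding: $5,310.83 × 0.05 = $265.54
Municipal income tax: $5,310.83 × 0.01 = $53.11
Social Security (OASDI): $5,710.57 × 0.0712 = $406.59
Union dues: $305.91
Medical insurance premium: $15.43
Total deductions = $399.74 + $265.54 + $53.11 + $406.59 + $305.91 + $15.43 = $1,446.32
Net pay = $5,710.57 − $1,446.32 = $4,264.25

$4,264.25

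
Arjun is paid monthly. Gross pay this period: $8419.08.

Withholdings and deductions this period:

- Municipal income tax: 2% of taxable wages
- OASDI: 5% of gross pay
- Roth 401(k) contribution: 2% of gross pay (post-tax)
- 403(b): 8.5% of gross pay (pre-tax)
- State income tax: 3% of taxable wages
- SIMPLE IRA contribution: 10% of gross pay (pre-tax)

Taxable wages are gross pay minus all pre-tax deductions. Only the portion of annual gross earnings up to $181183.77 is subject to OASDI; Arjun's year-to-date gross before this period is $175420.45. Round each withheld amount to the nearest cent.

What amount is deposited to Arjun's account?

$6061.92

SIMPLE IRA contribution: $8419.08 × 0.1 = $841.91
403(b): $8419.08 × 0.085 = $715.62
Pre-tax total = $841.91 + $715.62 = $1557.53
Taxable wages = $8419.08 − $1557.53 = $6861.55
State income tax: $6861.55 × 0.03 = $205.85
Municipal income tax: $6861.55 × 0.02 = $137.23
OASDI: only $181183.77 − $175420.45 = $5763.32 of this check is subject → $5763.32 × 0.05 = $288.17
Roth 401(k) contribution: $8419.08 × 0.02 = $168.38
Total deductions = $841.91 + $715.62 + $205.85 + $137.23 + $288.17 + $168.38 = $2357.16
Net pay = $8419.08 − $2357.16 = $6061.92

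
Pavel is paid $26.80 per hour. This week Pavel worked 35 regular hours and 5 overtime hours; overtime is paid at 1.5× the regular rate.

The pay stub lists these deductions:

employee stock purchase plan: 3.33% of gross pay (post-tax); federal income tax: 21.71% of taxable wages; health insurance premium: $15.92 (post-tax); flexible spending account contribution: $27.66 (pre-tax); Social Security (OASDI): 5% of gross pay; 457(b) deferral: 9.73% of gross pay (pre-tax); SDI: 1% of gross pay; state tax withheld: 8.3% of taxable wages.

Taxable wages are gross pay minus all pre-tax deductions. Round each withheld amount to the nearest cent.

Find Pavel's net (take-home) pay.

$578.08

Regular pay: 35 × $26.80 = $938.00
Overtime pay: 5 × $26.80 × 1.5 = $201.00
Gross pay = $938.00 + $201.00 = $1139.00
Flexible spending account contribution: $27.66
457(b) deferral: $1139.00 × 0.0973 = $110.82
Pre-tax total = $27.66 + $110.82 = $138.48
Taxable wages = $1139.00 − $138.48 = $1000.52
State tax withheld: $1000.52 × 0.083 = $83.04
Federal income tax: $1000.52 × 0.2171 = $217.21
Social Security (OASDI): $1139.00 × 0.05 = $56.95
SDI: $1139.00 × 0.01 = $11.39
Employee stock purchase plan: $1139.00 × 0.0333 = $37.93
Health insurance premium: $15.92
Total deductions = $27.66 + $110.82 + $83.04 + $217.21 + $56.95 + $11.39 + $37.93 + $15.92 = $560.92
Net pay = $1139.00 − $560.92 = $578.08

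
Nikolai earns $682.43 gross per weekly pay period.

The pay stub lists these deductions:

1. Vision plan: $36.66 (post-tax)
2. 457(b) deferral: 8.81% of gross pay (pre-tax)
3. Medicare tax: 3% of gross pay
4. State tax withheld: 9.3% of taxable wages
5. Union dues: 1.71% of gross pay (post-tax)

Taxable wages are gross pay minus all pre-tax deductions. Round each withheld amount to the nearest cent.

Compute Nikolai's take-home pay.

$495.64

457(b) deferral: $682.43 × 0.0881 = $60.12
Taxable wages = $682.43 − $60.12 = $622.31
State tax withheld: $622.31 × 0.093 = $57.87
Medicare tax: $682.43 × 0.03 = $20.47
Vision plan: $36.66
Union dues: $682.43 × 0.0171 = $11.67
Total deductions = $60.12 + $57.87 + $20.47 + $36.66 + $11.67 = $186.79
Net pay = $682.43 − $186.79 = $495.64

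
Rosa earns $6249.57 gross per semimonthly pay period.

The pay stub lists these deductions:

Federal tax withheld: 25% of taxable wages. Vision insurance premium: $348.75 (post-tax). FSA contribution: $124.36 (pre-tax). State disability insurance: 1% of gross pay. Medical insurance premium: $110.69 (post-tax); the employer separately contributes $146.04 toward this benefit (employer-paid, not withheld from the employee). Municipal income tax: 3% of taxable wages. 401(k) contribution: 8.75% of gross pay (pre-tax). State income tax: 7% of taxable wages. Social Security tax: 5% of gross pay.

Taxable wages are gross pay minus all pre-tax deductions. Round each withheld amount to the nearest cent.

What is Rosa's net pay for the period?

FSA contribution: $124.36
401(k) contribution: $6249.57 × 0.0875 = $546.84
Pre-tax total = $124.36 + $546.84 = $671.20
Taxable wages = $6249.57 − $671.20 = $5578.37
Federal tax withheld: $5578.37 × 0.25 = $1394.59
State income tax: $5578.37 × 0.07 = $390.49
Municipal income tax: $5578.37 × 0.03 = $167.35
Social Security tax: $6249.57 × 0.05 = $312.48
State disability insurance: $6249.57 × 0.01 = $62.50
Vision insurance premium: $348.75
Medical insurance premium: $110.69
(Employer's $146.04 toward medical insurance premium is not withheld from the employee.)
Total deductions = $124.36 + $546.84 + $1394.59 + $390.49 + $167.35 + $312.48 + $62.50 + $348.75 + $110.69 = $3458.05
Net pay = $6249.57 − $3458.05 = $2791.52

$2791.52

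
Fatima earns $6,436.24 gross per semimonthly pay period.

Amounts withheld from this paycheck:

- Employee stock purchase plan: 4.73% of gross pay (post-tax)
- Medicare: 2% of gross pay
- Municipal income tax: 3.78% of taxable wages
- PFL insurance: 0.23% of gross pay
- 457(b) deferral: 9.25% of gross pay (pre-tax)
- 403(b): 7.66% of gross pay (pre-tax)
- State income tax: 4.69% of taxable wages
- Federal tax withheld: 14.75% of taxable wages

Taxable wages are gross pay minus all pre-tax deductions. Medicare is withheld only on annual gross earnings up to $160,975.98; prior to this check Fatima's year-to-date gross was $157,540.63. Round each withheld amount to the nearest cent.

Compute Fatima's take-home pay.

$3,718.15

403(b): $6,436.24 × 0.0766 = $493.02
457(b) deferral: $6,436.24 × 0.0925 = $595.35
Pre-tax total = $493.02 + $595.35 = $1,088.37
Taxable wages = $6,436.24 − $1,088.37 = $5,347.87
Federal tax withheld: $5,347.87 × 0.1475 = $788.81
State income tax: $5,347.87 × 0.0469 = $250.82
Municipal income tax: $5,347.87 × 0.0378 = $202.15
Medicare: only $160,975.98 − $157,540.63 = $3,435.35 of this check is subject → $3,435.35 × 0.02 = $68.71
PFL insurance: $6,436.24 × 0.0023 = $14.80
Employee stock purchase plan: $6,436.24 × 0.0473 = $304.43
Total deductions = $493.02 + $595.35 + $788.81 + $250.82 + $202.15 + $68.71 + $14.80 + $304.43 = $2,718.09
Net pay = $6,436.24 − $2,718.09 = $3,718.15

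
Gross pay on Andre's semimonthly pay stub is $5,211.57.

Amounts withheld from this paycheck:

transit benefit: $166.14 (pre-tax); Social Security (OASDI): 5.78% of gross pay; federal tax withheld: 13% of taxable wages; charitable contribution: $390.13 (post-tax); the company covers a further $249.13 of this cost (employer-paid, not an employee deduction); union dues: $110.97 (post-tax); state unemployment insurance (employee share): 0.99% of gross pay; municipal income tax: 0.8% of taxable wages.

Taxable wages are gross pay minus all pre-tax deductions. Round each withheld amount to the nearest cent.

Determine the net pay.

Transit benefit: $166.14
Taxable wages = $5,211.57 − $166.14 = $5,045.43
Municipal income tax: $5,045.43 × 0.008 = $40.36
Federal tax withheld: $5,045.43 × 0.13 = $655.91
State unemployment insurance (employee share): $5,211.57 × 0.0099 = $51.59
Social Security (OASDI): $5,211.57 × 0.0578 = $301.23
Charitable contribution: $390.13
Union dues: $110.97
(Employer's $249.13 toward charitable contribution is not withheld from the employee.)
Total deductions = $166.14 + $40.36 + $655.91 + $51.59 + $301.23 + $390.13 + $110.97 = $1,716.33
Net pay = $5,211.57 − $1,716.33 = $3,495.24

$3,495.24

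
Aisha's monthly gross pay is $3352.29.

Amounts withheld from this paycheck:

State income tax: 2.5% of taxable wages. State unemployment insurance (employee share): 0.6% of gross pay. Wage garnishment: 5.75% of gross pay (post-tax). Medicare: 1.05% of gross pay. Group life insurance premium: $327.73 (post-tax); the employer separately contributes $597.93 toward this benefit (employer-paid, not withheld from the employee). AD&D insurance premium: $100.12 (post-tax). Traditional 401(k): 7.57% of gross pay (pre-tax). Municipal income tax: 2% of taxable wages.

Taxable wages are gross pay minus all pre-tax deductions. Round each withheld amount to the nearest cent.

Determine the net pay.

$2283.17

Traditional 401(k): $3352.29 × 0.0757 = $253.77
Taxable wages = $3352.29 − $253.77 = $3098.52
Municipal income tax: $3098.52 × 0.02 = $61.97
State income tax: $3098.52 × 0.025 = $77.46
State unemployment insurance (employee share): $3352.29 × 0.006 = $20.11
Medicare: $3352.29 × 0.0105 = $35.20
AD&D insurance premium: $100.12
Group life insurance premium: $327.73
Wage garnishment: $3352.29 × 0.0575 = $192.76
(Employer's $597.93 toward group life insurance premium is not withheld from the employee.)
Total deductions = $253.77 + $61.97 + $77.46 + $20.11 + $35.20 + $100.12 + $327.73 + $192.76 = $1069.12
Net pay = $3352.29 − $1069.12 = $2283.17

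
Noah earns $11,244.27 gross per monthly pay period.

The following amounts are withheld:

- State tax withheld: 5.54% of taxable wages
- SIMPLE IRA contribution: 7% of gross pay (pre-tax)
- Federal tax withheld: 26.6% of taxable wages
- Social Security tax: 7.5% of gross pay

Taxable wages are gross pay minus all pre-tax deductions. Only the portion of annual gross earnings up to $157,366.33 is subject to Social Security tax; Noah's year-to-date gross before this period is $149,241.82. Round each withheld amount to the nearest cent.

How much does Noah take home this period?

$6,486.89

SIMPLE IRA contribution: $11,244.27 × 0.07 = $787.10
Taxable wages = $11,244.27 − $787.10 = $10,457.17
State tax withheld: $10,457.17 × 0.0554 = $579.33
Federal tax withheld: $10,457.17 × 0.266 = $2,781.61
Social Security tax: only $157,366.33 − $149,241.82 = $8,124.51 of this check is subject → $8,124.51 × 0.075 = $609.34
Total deductions = $787.10 + $579.33 + $2,781.61 + $609.34 = $4,757.38
Net pay = $11,244.27 − $4,757.38 = $6,486.89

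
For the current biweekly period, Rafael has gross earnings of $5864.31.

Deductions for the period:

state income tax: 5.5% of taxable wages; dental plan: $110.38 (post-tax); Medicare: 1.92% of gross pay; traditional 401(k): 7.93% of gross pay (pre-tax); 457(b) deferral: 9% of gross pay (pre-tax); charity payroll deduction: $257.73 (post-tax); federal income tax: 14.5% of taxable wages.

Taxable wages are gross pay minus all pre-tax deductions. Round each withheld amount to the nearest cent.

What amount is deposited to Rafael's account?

Traditional 401(k): $5864.31 × 0.0793 = $465.04
457(b) deferral: $5864.31 × 0.09 = $527.79
Pre-tax total = $465.04 + $527.79 = $992.83
Taxable wages = $5864.31 − $992.83 = $4871.48
Federal income tax: $4871.48 × 0.145 = $706.36
State income tax: $4871.48 × 0.055 = $267.93
Medicare: $5864.31 × 0.0192 = $112.59
Charity payroll deduction: $257.73
Dental plan: $110.38
Total deductions = $465.04 + $527.79 + $706.36 + $267.93 + $112.59 + $257.73 + $110.38 = $2447.82
Net pay = $5864.31 − $2447.82 = $3416.49

$3416.49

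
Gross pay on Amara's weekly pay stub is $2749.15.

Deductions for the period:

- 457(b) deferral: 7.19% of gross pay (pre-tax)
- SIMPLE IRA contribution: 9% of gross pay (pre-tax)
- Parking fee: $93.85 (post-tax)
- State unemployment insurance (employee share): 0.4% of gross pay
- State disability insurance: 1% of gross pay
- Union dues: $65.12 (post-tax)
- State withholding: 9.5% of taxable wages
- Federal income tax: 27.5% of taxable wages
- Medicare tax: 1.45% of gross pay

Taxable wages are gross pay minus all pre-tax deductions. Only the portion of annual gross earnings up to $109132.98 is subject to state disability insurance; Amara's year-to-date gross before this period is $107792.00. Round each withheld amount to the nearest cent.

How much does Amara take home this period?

$1228.32

457(b) deferral: $2749.15 × 0.0719 = $197.66
SIMPLE IRA contribution: $2749.15 × 0.09 = $247.42
Pre-tax total = $197.66 + $247.42 = $445.08
Taxable wages = $2749.15 − $445.08 = $2304.07
State withholding: $2304.07 × 0.095 = $218.89
Federal income tax: $2304.07 × 0.275 = $633.62
State disability insurance: only $109132.98 − $107792.00 = $1340.98 of this check is subject → $1340.98 × 0.01 = $13.41
State unemployment insurance (employee share): $2749.15 × 0.004 = $11.00
Medicare tax: $2749.15 × 0.0145 = $39.86
Union dues: $65.12
Parking fee: $93.85
Total deductions = $197.66 + $247.42 + $218.89 + $633.62 + $13.41 + $11.00 + $39.86 + $65.12 + $93.85 = $1520.83
Net pay = $2749.15 − $1520.83 = $1228.32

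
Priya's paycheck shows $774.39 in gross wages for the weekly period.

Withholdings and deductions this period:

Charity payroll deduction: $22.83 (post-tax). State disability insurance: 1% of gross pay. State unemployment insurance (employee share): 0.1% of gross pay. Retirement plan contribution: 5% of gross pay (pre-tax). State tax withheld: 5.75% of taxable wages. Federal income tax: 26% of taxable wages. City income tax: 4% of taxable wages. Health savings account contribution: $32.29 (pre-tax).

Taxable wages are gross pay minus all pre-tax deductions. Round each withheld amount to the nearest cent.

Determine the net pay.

Health savings account contribution: $32.29
Retirement plan contribution: $774.39 × 0.05 = $38.72
Pre-tax total = $32.29 + $38.72 = $71.01
Taxable wages = $774.39 − $71.01 = $703.38
City income tax: $703.38 × 0.04 = $28.14
Federal income tax: $703.38 × 0.26 = $182.88
State tax withheld: $703.38 × 0.0575 = $40.44
State disability insurance: $774.39 × 0.01 = $7.74
State unemployment insurance (employee share): $774.39 × 0.001 = $0.77
Charity payroll deduction: $22.83
Total deductions = $32.29 + $38.72 + $28.14 + $182.88 + $40.44 + $7.74 + $0.77 + $22.83 = $353.81
Net pay = $774.39 − $353.81 = $420.58

$420.58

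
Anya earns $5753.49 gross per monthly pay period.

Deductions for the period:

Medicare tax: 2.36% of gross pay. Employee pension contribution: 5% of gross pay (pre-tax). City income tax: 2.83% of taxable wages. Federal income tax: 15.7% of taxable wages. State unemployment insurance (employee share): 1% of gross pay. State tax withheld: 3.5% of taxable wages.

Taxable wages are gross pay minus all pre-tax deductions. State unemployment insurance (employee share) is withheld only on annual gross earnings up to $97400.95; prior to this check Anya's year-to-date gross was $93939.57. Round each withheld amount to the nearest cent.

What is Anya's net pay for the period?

Employee pension contribution: $5753.49 × 0.05 = $287.67
Taxable wages = $5753.49 − $287.67 = $5465.82
Federal income tax: $5465.82 × 0.157 = $858.13
State tax withheld: $5465.82 × 0.035 = $191.30
City income tax: $5465.82 × 0.0283 = $154.68
State unemployment insurance (employee share): only $97400.95 − $93939.57 = $3461.38 of this check is subject → $3461.38 × 0.01 = $34.61
Medicare tax: $5753.49 × 0.0236 = $135.78
Total deductions = $287.67 + $858.13 + $191.30 + $154.68 + $34.61 + $135.78 = $1662.17
Net pay = $5753.49 − $1662.17 = $4091.32

$4091.32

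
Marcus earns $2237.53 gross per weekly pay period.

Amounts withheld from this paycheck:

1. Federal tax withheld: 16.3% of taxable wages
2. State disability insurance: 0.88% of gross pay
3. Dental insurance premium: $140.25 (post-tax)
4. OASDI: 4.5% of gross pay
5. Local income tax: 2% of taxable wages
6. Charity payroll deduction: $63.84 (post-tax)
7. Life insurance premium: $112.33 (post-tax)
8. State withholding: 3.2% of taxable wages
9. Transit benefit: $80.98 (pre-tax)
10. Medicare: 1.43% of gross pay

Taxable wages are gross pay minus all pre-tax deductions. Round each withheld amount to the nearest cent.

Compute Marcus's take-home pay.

$1224.09

Transit benefit: $80.98
Taxable wages = $2237.53 − $80.98 = $2156.55
Local income tax: $2156.55 × 0.02 = $43.13
State withholding: $2156.55 × 0.032 = $69.01
Federal tax withheld: $2156.55 × 0.163 = $351.52
Medicare: $2237.53 × 0.0143 = $32.00
State disability insurance: $2237.53 × 0.0088 = $19.69
OASDI: $2237.53 × 0.045 = $100.69
Charity payroll deduction: $63.84
Dental insurance premium: $140.25
Life insurance premium: $112.33
Total deductions = $80.98 + $43.13 + $69.01 + $351.52 + $32.00 + $19.69 + $100.69 + $63.84 + $140.25 + $112.33 = $1013.44
Net pay = $2237.53 − $1013.44 = $1224.09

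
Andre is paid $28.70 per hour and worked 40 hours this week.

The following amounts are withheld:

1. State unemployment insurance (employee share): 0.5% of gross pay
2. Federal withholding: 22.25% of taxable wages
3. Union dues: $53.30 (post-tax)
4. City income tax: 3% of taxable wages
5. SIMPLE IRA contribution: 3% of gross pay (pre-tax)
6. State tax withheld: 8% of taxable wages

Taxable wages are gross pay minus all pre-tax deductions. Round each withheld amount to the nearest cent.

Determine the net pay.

$684.26

Gross pay: 40 × $28.70 = $1,148.00
SIMPLE IRA contribution: $1,148.00 × 0.03 = $34.44
Taxable wages = $1,148.00 − $34.44 = $1,113.56
Federal withholding: $1,113.56 × 0.2225 = $247.77
State tax withheld: $1,113.56 × 0.08 = $89.08
City income tax: $1,113.56 × 0.03 = $33.41
State unemployment insurance (employee share): $1,148.00 × 0.005 = $5.74
Union dues: $53.30
Total deductions = $34.44 + $247.77 + $89.08 + $33.41 + $5.74 + $53.30 = $463.74
Net pay = $1,148.00 − $463.74 = $684.26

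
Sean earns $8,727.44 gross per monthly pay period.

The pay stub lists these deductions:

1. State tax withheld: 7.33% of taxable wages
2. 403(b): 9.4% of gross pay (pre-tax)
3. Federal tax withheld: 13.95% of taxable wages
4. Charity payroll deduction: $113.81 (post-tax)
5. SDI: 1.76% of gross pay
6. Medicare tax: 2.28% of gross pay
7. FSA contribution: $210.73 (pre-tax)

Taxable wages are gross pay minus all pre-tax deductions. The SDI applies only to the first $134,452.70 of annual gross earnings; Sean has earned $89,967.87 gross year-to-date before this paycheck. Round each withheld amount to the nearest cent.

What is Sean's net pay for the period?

FSA contribution: $210.73
403(b): $8,727.44 × 0.094 = $820.38
Pre-tax total = $210.73 + $820.38 = $1,031.11
Taxable wages = $8,727.44 − $1,031.11 = $7,696.33
State tax withheld: $7,696.33 × 0.0733 = $564.14
Federal tax withheld: $7,696.33 × 0.1395 = $1,073.64
Medicare tax: $8,727.44 × 0.0228 = $198.99
SDI: cap not yet reached, full $8,727.44 is subject → $8,727.44 × 0.0176 = $153.60
Charity payroll deduction: $113.81
Total deductions = $210.73 + $820.38 + $564.14 + $1,073.64 + $198.99 + $153.60 + $113.81 = $3,135.29
Net pay = $8,727.44 − $3,135.29 = $5,592.15

$5,592.15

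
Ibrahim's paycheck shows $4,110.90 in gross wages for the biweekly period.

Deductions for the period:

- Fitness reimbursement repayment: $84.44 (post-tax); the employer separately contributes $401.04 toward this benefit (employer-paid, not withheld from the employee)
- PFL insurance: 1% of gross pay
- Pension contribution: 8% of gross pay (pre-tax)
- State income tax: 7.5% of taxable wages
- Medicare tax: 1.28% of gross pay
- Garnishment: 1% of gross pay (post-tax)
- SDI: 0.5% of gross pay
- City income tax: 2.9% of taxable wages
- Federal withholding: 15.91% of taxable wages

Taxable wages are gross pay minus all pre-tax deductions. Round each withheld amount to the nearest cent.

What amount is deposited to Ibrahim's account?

Pension contribution: $4,110.90 × 0.08 = $328.87
Taxable wages = $4,110.90 − $328.87 = $3,782.03
City income tax: $3,782.03 × 0.029 = $109.68
Federal withholding: $3,782.03 × 0.1591 = $601.72
State income tax: $3,782.03 × 0.075 = $283.65
Medicare tax: $4,110.90 × 0.0128 = $52.62
PFL insurance: $4,110.90 × 0.01 = $41.11
SDI: $4,110.90 × 0.005 = $20.55
Garnishment: $4,110.90 × 0.01 = $41.11
Fitness reimbursement repayment: $84.44
(Employer's $401.04 toward fitness reimbursement repayment is not withheld from the employee.)
Total deductions = $328.87 + $109.68 + $601.72 + $283.65 + $52.62 + $41.11 + $20.55 + $41.11 + $84.44 = $1,563.75
Net pay = $4,110.90 − $1,563.75 = $2,547.15

$2,547.15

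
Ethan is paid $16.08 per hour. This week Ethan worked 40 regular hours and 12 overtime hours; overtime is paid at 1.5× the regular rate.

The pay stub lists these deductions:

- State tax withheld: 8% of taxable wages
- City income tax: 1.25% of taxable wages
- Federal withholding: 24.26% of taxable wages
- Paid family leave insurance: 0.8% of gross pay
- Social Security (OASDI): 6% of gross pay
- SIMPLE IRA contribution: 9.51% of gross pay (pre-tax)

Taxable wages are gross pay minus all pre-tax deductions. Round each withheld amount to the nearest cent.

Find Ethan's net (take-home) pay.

Regular pay: 40 × $16.08 = $643.20
Overtime pay: 12 × $16.08 × 1.5 = $289.44
Gross pay = $643.20 + $289.44 = $932.64
SIMPLE IRA contribution: $932.64 × 0.0951 = $88.69
Taxable wages = $932.64 − $88.69 = $843.95
State tax withheld: $843.95 × 0.08 = $67.52
Federal withholding: $843.95 × 0.2426 = $204.74
City income tax: $843.95 × 0.0125 = $10.55
Paid family leave insurance: $932.64 × 0.008 = $7.46
Social Security (OASDI): $932.64 × 0.06 = $55.96
Total deductions = $88.69 + $67.52 + $204.74 + $10.55 + $7.46 + $55.96 = $434.92
Net pay = $932.64 − $434.92 = $497.72

$497.72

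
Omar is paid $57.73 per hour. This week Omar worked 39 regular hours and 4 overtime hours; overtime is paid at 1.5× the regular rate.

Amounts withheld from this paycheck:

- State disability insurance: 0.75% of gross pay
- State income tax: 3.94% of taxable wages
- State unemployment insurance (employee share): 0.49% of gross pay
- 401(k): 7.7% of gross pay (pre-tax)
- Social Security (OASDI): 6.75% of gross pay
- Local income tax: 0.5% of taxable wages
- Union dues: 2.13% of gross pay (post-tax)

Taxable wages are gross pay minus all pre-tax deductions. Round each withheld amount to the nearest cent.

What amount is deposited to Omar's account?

Regular pay: 39 × $57.73 = $2251.47
Overtime pay: 4 × $57.73 × 1.5 = $346.38
Gross pay = $2251.47 + $346.38 = $2597.85
401(k): $2597.85 × 0.077 = $200.03
Taxable wages = $2597.85 − $200.03 = $2397.82
State income tax: $2397.82 × 0.0394 = $94.47
Local income tax: $2397.82 × 0.005 = $11.99
State disability insurance: $2597.85 × 0.0075 = $19.48
Social Security (OASDI): $2597.85 × 0.0675 = $175.35
State unemployment insurance (employee share): $2597.85 × 0.0049 = $12.73
Union dues: $2597.85 × 0.0213 = $55.33
Total deductions = $200.03 + $94.47 + $11.99 + $19.48 + $175.35 + $12.73 + $55.33 = $569.38
Net pay = $2597.85 − $569.38 = $2028.47

$2028.47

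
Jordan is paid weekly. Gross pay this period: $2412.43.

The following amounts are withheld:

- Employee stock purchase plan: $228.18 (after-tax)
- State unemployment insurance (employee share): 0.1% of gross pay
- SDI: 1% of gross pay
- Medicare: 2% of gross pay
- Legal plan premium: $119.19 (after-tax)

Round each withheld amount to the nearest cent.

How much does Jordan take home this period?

Medicare: $2412.43 × 0.02 = $48.25
SDI: $2412.43 × 0.01 = $24.12
State unemployment insurance (employee share): $2412.43 × 0.001 = $2.41
Legal plan premium: $119.19
Employee stock purchase plan: $228.18
Total deductions = $48.25 + $24.12 + $2.41 + $119.19 + $228.18 = $422.15
Net pay = $2412.43 − $422.15 = $1990.28

$1990.28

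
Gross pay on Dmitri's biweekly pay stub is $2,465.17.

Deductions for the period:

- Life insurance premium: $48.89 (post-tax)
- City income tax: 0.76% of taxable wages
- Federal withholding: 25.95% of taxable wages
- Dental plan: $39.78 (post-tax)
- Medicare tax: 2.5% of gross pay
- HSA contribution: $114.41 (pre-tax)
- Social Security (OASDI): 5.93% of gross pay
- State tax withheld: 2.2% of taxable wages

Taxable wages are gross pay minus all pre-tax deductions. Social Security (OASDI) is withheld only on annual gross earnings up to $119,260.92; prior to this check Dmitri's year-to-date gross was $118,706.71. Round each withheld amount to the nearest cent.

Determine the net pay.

$1,487.99

HSA contribution: $114.41
Taxable wages = $2,465.17 − $114.41 = $2,350.76
State tax withheld: $2,350.76 × 0.022 = $51.72
City income tax: $2,350.76 × 0.0076 = $17.87
Federal withholding: $2,350.76 × 0.2595 = $610.02
Social Security (OASDI): only $119,260.92 − $118,706.71 = $554.21 of this check is subject → $554.21 × 0.0593 = $32.86
Medicare tax: $2,465.17 × 0.025 = $61.63
Life insurance premium: $48.89
Dental plan: $39.78
Total deductions = $114.41 + $51.72 + $17.87 + $610.02 + $32.86 + $61.63 + $48.89 + $39.78 = $977.18
Net pay = $2,465.17 − $977.18 = $1,487.99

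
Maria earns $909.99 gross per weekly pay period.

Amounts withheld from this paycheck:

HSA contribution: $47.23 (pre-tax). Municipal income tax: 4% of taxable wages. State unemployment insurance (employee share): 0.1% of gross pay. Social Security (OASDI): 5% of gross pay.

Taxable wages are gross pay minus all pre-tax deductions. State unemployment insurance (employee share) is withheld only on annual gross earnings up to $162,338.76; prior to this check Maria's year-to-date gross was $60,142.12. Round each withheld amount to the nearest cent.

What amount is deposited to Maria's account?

HSA contribution: $47.23
Taxable wages = $909.99 − $47.23 = $862.76
Municipal income tax: $862.76 × 0.04 = $34.51
State unemployment insurance (employee share): cap not yet reached, full $909.99 is subject → $909.99 × 0.001 = $0.91
Social Security (OASDI): $909.99 × 0.05 = $45.50
Total deductions = $47.23 + $34.51 + $0.91 + $45.50 = $128.15
Net pay = $909.99 − $128.15 = $781.84

$781.84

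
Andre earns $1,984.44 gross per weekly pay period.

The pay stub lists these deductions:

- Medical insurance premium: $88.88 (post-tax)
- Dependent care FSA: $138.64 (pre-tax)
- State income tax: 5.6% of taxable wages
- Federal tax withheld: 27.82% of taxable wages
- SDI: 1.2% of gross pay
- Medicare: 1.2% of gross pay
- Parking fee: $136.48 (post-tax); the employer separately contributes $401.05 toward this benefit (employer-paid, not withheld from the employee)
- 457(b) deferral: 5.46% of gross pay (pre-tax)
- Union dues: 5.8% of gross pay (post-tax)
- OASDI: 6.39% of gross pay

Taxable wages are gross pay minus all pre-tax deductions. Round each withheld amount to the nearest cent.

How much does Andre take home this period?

457(b) deferral: $1,984.44 × 0.0546 = $108.35
Dependent care FSA: $138.64
Pre-tax total = $108.35 + $138.64 = $246.99
Taxable wages = $1,984.44 − $246.99 = $1,737.45
Federal tax withheld: $1,737.45 × 0.2782 = $483.36
State income tax: $1,737.45 × 0.056 = $97.30
OASDI: $1,984.44 × 0.0639 = $126.81
SDI: $1,984.44 × 0.012 = $23.81
Medicare: $1,984.44 × 0.012 = $23.81
Union dues: $1,984.44 × 0.058 = $115.10
Parking fee: $136.48
Medical insurance premium: $88.88
(Employer's $401.05 toward parking fee is not withheld from the employee.)
Total deductions = $108.35 + $138.64 + $483.36 + $97.30 + $126.81 + $23.81 + $23.81 + $115.10 + $136.48 + $88.88 = $1,342.54
Net pay = $1,984.44 − $1,342.54 = $641.90

$641.90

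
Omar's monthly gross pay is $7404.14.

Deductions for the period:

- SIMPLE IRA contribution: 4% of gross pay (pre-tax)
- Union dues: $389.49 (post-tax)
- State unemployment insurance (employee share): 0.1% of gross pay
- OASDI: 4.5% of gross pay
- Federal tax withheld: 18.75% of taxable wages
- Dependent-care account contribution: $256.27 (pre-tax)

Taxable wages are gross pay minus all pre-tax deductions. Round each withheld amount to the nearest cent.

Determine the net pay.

Dependent-care account contribution: $256.27
SIMPLE IRA contribution: $7404.14 × 0.04 = $296.17
Pre-tax total = $256.27 + $296.17 = $552.44
Taxable wages = $7404.14 − $552.44 = $6851.70
Federal tax withheld: $6851.70 × 0.1875 = $1284.69
State unemployment insurance (employee share): $7404.14 × 0.001 = $7.40
OASDI: $7404.14 × 0.045 = $333.19
Union dues: $389.49
Total deductions = $256.27 + $296.17 + $1284.69 + $7.40 + $333.19 + $389.49 = $2567.21
Net pay = $7404.14 − $2567.21 = $4836.93

$4836.93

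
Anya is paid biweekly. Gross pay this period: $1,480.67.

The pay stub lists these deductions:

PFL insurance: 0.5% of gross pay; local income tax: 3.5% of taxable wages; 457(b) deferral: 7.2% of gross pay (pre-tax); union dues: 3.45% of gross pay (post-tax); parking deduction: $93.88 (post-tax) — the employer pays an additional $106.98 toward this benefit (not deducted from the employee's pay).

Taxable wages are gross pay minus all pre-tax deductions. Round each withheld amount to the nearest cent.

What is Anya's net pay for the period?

457(b) deferral: $1,480.67 × 0.072 = $106.61
Taxable wages = $1,480.67 − $106.61 = $1,374.06
Local income tax: $1,374.06 × 0.035 = $48.09
PFL insurance: $1,480.67 × 0.005 = $7.40
Union dues: $1,480.67 × 0.0345 = $51.08
Parking deduction: $93.88
(Employer's $106.98 toward parking deduction is not withheld from the employee.)
Total deductions = $106.61 + $48.09 + $7.40 + $51.08 + $93.88 = $307.06
Net pay = $1,480.67 − $307.06 = $1,173.61

$1,173.61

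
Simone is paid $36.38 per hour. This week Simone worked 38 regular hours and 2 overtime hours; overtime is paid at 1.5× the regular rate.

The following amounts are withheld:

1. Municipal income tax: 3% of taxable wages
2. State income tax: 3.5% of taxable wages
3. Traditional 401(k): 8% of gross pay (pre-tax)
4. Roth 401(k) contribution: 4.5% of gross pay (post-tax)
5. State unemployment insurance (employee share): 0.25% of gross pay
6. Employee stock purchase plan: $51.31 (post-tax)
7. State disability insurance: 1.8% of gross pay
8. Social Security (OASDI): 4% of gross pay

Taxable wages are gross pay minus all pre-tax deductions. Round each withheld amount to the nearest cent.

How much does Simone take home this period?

Regular pay: 38 × $36.38 = $1,382.44
Overtime pay: 2 × $36.38 × 1.5 = $109.14
Gross pay = $1,382.44 + $109.14 = $1,491.58
Traditional 401(k): $1,491.58 × 0.08 = $119.33
Taxable wages = $1,491.58 − $119.33 = $1,372.25
Municipal income tax: $1,372.25 × 0.03 = $41.17
State income tax: $1,372.25 × 0.035 = $48.03
State unemployment insurance (employee share): $1,491.58 × 0.0025 = $3.73
Social Security (OASDI): $1,491.58 × 0.04 = $59.66
State disability insurance: $1,491.58 × 0.018 = $26.85
Roth 401(k) contribution: $1,491.58 × 0.045 = $67.12
Employee stock purchase plan: $51.31
Total deductions = $119.33 + $41.17 + $48.03 + $3.73 + $59.66 + $26.85 + $67.12 + $51.31 = $417.20
Net pay = $1,491.58 − $417.20 = $1,074.38

$1,074.38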